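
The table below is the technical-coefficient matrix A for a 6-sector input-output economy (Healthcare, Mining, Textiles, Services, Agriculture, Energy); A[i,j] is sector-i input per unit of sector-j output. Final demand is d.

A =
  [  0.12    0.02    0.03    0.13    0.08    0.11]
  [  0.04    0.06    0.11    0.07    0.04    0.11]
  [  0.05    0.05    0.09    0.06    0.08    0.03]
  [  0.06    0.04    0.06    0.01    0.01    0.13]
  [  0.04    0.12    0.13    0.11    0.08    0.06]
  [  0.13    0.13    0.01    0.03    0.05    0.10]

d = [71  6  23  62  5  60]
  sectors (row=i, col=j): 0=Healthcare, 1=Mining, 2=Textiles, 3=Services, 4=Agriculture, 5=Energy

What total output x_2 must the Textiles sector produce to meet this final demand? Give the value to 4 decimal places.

45.3709

Form M = I − A:
  [  0.88   -0.02   -0.03   -0.13   -0.08   -0.11]
  [ -0.04    0.94   -0.11   -0.07   -0.04   -0.11]
  [ -0.05   -0.05    0.91   -0.06   -0.08   -0.03]
  [ -0.06   -0.04   -0.06    0.99   -0.01   -0.13]
  [ -0.04   -0.12   -0.13   -0.11    0.92   -0.06]
  [ -0.13   -0.13   -0.01   -0.03   -0.05    0.90]
Leontief inverse L = M⁻¹:
  [  1.1918    0.0806    0.0816    0.1871    0.1268    0.1937]
  [  0.0972    1.1139    0.1590    0.1155    0.0815    0.1754]
  [  0.0936    0.0934    1.1377    0.1033    0.1168    0.0835]
  [  0.1087    0.0819    0.0904    1.0458    0.0420    0.1802]
  [  0.1035    0.1840    0.1999    0.1687    1.1309    0.1416]
  [  0.1966    0.1865    0.0615    0.0891    0.0956    1.1792]
Total output x = L · d:
  x_0 = 1.1918·71 + 0.0806·6 + 0.0816·23 + 0.1871·62 + 0.1268·5 + 0.1937·60 = 110.8372
  x_1 = 0.0972·71 + 1.1139·6 + 0.1590·23 + 0.1155·62 + 0.0815·5 + 0.1754·60 = 35.3384
  x_2 = 0.0936·71 + 0.0934·6 + 1.1377·23 + 0.1033·62 + 0.1168·5 + 0.0835·60 = 45.3709
  x_3 = 0.1087·71 + 0.0819·6 + 0.0904·23 + 1.0458·62 + 0.0420·5 + 0.1802·60 = 86.1464
  x_4 = 0.1035·71 + 0.1840·6 + 0.1999·23 + 0.1687·62 + 1.1309·5 + 0.1416·60 = 37.6558
  x_5 = 0.1966·71 + 0.1865·6 + 0.0615·23 + 0.0891·62 + 0.0956·5 + 1.1792·60 = 93.2486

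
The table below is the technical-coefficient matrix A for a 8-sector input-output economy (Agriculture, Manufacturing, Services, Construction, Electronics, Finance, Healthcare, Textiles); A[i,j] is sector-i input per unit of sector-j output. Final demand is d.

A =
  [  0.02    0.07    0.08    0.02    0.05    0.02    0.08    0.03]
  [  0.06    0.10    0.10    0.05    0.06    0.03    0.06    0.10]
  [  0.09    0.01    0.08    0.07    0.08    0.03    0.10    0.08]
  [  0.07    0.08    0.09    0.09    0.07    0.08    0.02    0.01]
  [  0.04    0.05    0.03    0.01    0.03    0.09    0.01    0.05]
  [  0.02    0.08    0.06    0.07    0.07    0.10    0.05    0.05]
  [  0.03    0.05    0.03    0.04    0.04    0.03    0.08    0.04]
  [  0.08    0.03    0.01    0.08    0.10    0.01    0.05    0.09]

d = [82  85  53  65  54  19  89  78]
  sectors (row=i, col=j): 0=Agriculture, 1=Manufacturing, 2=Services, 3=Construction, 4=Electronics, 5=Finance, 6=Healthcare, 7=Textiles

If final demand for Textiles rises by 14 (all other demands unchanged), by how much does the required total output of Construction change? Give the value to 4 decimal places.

Form M = I − A:
  [  0.98   -0.07   -0.08   -0.02   -0.05   -0.02   -0.08   -0.03]
  [ -0.06    0.90   -0.10   -0.05   -0.06   -0.03   -0.06   -0.10]
  [ -0.09   -0.01    0.92   -0.07   -0.08   -0.03   -0.10   -0.08]
  [ -0.07   -0.08   -0.09    0.91   -0.07   -0.08   -0.02   -0.01]
  [ -0.04   -0.05   -0.03   -0.01    0.97   -0.09   -0.01   -0.05]
  [ -0.02   -0.08   -0.06   -0.07   -0.07    0.90   -0.05   -0.05]
  [ -0.03   -0.05   -0.03   -0.04   -0.04   -0.03    0.92   -0.04]
  [ -0.08   -0.03   -0.01   -0.08   -0.10   -0.01   -0.05    0.91]
Leontief inverse L = M⁻¹:
  [  1.0560    0.1068    0.1197    0.0546    0.0907    0.0497    0.1205    0.0707]
  [  0.1167    1.1569    0.1608    0.1051    0.1255    0.0742    0.1196    0.1625]
  [  0.1388    0.0611    1.1331    0.1190    0.1382    0.0739    0.1544    0.1307]
  [  0.1191    0.1371    0.1525    1.1408    0.1283    0.1296    0.0725    0.0623]
  [  0.0682    0.0847    0.0640    0.0413    1.0670    0.1192    0.0420    0.0847]
  [  0.0677    0.1355    0.1159    0.1211    0.1278    1.1490    0.0994    0.1032]
  [  0.0609    0.0857    0.0651    0.0719    0.0768    0.0584    1.1145    0.0744]
  [  0.1203    0.0758    0.0536    0.1197    0.1478    0.0480    0.0896    1.1319]
Total output x = L · d:
  x_0 = 1.0560·82 + 0.1068·85 + 0.1197·53 + 0.0546·65 + 0.0907·54 + 0.0497·19 + 0.1205·89 + 0.0707·78 = 127.6515
  x_1 = 0.1167·82 + 1.1569·85 + 0.1608·53 + 0.1051·65 + 0.1255·54 + 0.0742·19 + 0.1196·89 + 0.1625·78 = 154.7648
  x_2 = 0.1388·82 + 0.0611·85 + 1.1331·53 + 0.1190·65 + 0.1382·54 + 0.0739·19 + 0.1544·89 + 0.1307·78 = 117.1759
  x_3 = 0.1191·82 + 0.1371·85 + 0.1525·53 + 1.1408·65 + 0.1283·54 + 0.1296·19 + 0.0725·89 + 0.0623·78 = 124.3626
  x_4 = 0.0682·82 + 0.0847·85 + 0.0640·53 + 0.0413·65 + 1.0670·54 + 0.1192·19 + 0.0420·89 + 0.0847·78 = 89.0904
  x_5 = 0.0677·82 + 0.1355·85 + 0.1159·53 + 0.1211·65 + 0.1278·54 + 1.1490·19 + 0.0994·89 + 0.1032·78 = 76.7144
  x_6 = 0.0609·82 + 0.0857·85 + 0.0651·53 + 0.0719·65 + 0.0768·54 + 0.0584·19 + 1.1145·89 + 0.0744·78 = 130.6581
  x_7 = 0.1203·82 + 0.0758·85 + 0.0536·53 + 0.1197·65 + 0.1478·54 + 0.0480·19 + 0.0896·89 + 1.1319·78 = 132.0713
Δx_3 = L[3,7] · Δd_7 = 0.0623 · 14 = 0.8722

0.8722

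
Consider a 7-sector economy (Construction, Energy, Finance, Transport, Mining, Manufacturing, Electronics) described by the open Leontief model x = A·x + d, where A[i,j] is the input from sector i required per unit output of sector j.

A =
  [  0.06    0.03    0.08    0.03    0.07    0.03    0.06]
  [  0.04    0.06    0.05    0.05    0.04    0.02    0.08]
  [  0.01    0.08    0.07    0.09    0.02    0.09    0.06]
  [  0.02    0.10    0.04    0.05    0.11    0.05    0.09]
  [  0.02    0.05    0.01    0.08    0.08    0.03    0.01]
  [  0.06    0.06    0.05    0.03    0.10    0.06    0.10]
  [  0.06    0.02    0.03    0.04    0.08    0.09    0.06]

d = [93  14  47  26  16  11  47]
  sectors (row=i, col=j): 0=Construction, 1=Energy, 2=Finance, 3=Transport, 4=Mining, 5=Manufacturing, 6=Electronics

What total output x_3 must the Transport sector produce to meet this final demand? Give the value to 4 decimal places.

47.8941

Form M = I − A:
  [  0.94   -0.03   -0.08   -0.03   -0.07   -0.03   -0.06]
  [ -0.04    0.94   -0.05   -0.05   -0.04   -0.02   -0.08]
  [ -0.01   -0.08    0.93   -0.09   -0.02   -0.09   -0.06]
  [ -0.02   -0.10   -0.04    0.95   -0.11   -0.05   -0.09]
  [ -0.02   -0.05   -0.01   -0.08    0.92   -0.03   -0.01]
  [ -0.06   -0.06   -0.05   -0.03   -0.10    0.94   -0.10]
  [ -0.06   -0.02   -0.03   -0.04   -0.08   -0.09    0.94]
Leontief inverse L = M⁻¹:
  [  1.0813    0.0621    0.1066    0.0627    0.1098    0.0620    0.0949]
  [  0.0611    1.0904    0.0746    0.0794    0.0786    0.0501    0.1152]
  [  0.0364    0.1227    1.1017    0.1266    0.0707    0.1287    0.1097]
  [  0.0475    0.1405    0.0693    1.0902    0.1628    0.0872    0.1348]
  [  0.0352    0.0780    0.0276    0.1049    1.1149    0.0502    0.0379]
  [  0.0892    0.0985    0.0813    0.0694    0.1531    1.0990    0.1445]
  [  0.0850    0.0531    0.0566    0.0717    0.1274    0.1223    1.0986]
Total output x = L · d:
  x_0 = 1.0813·93 + 0.0621·14 + 0.1066·47 + 0.0627·26 + 0.1098·16 + 0.0620·11 + 0.0949·47 = 114.9667
  x_1 = 0.0611·93 + 1.0904·14 + 0.0746·47 + 0.0794·26 + 0.0786·16 + 0.0501·11 + 0.1152·47 = 33.7423
  x_2 = 0.0364·93 + 0.1227·14 + 1.1017·47 + 0.1266·26 + 0.0707·16 + 0.1287·11 + 0.1097·47 = 67.8699
  x_3 = 0.0475·93 + 0.1405·14 + 0.0693·47 + 1.0902·26 + 0.1628·16 + 0.0872·11 + 0.1348·47 = 47.8941
  x_4 = 0.0352·93 + 0.0780·14 + 0.0276·47 + 0.1049·26 + 1.1149·16 + 0.0502·11 + 0.0379·47 = 28.5624
  x_5 = 0.0892·93 + 0.0985·14 + 0.0813·47 + 0.0694·26 + 0.1531·16 + 1.0990·11 + 0.1445·47 = 36.6265
  x_6 = 0.0850·93 + 0.0531·14 + 0.0566·47 + 0.0717·26 + 0.1274·16 + 0.1223·11 + 1.0986·47 = 68.1980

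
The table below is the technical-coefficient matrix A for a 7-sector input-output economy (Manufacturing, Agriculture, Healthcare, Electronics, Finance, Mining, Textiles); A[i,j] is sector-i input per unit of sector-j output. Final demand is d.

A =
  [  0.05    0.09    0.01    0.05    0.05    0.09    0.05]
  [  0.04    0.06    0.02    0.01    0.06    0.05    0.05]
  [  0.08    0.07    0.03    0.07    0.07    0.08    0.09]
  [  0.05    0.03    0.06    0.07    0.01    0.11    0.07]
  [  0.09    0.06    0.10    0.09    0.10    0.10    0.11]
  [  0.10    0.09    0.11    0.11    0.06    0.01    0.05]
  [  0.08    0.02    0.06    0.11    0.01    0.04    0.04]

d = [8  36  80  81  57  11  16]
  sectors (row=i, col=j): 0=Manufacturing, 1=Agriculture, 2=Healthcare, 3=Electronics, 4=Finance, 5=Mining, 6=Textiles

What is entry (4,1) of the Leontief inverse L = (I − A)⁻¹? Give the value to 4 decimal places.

L[4,1] = 0.1299

Form M = I − A:
  [  0.95   -0.09   -0.01   -0.05   -0.05   -0.09   -0.05]
  [ -0.04    0.94   -0.02   -0.01   -0.06   -0.05   -0.05]
  [ -0.08   -0.07    0.97   -0.07   -0.07   -0.08   -0.09]
  [ -0.05   -0.03   -0.06    0.93   -0.01   -0.11   -0.07]
  [ -0.09   -0.06   -0.10   -0.09    0.90   -0.10   -0.11]
  [ -0.10   -0.09   -0.11   -0.11   -0.06    0.99   -0.05]
  [ -0.08   -0.02   -0.06   -0.11   -0.01   -0.04    0.96]
Leontief inverse L = M⁻¹:
  [  1.0975    0.1321    0.0498    0.0992    0.0847    0.1338    0.0926]
  [  0.0769    1.0919    0.0500    0.0479    0.0880    0.0838    0.0835]
  [  0.1405    0.1216    1.0794    0.1344    0.1122    0.1382    0.1447]
  [  0.1007    0.0730    0.1011    1.1249    0.0424    0.1549    0.1135]
  [  0.1734    0.1299    0.1669    0.1788    1.1585    0.1802    0.1866]
  [  0.1613    0.1450    0.1555    0.1730    0.1058    1.0791    0.1115]
  [  0.1219    0.0571    0.0925    0.1556    0.0372    0.0861    1.0798]
Total output x = L · d:
  x_0 = 1.0975·8 + 0.1321·36 + 0.0498·80 + 0.0992·81 + 0.0847·57 + 0.1338·11 + 0.0926·16 = 33.3348
  x_1 = 0.0769·8 + 1.0919·36 + 0.0500·80 + 0.0479·81 + 0.0880·57 + 0.0838·11 + 0.0835·16 = 55.0788
  x_2 = 0.1405·8 + 0.1216·36 + 1.0794·80 + 0.1344·81 + 0.1122·57 + 0.1382·11 + 0.1447·16 = 112.9709
  x_3 = 0.1007·8 + 0.0730·36 + 0.1011·80 + 1.1249·81 + 0.0424·57 + 0.1549·11 + 0.1135·16 = 108.5747
  x_4 = 0.1734·8 + 0.1299·36 + 0.1669·80 + 0.1788·81 + 1.1585·57 + 0.1802·11 + 0.1866·16 = 104.9006
  x_5 = 0.1613·8 + 0.1450·36 + 0.1555·80 + 0.1730·81 + 0.1058·57 + 1.0791·11 + 0.1115·16 = 52.6501
  x_6 = 0.1219·8 + 0.0571·36 + 0.0925·80 + 0.1556·81 + 0.0372·57 + 0.0861·11 + 1.0798·16 = 43.3800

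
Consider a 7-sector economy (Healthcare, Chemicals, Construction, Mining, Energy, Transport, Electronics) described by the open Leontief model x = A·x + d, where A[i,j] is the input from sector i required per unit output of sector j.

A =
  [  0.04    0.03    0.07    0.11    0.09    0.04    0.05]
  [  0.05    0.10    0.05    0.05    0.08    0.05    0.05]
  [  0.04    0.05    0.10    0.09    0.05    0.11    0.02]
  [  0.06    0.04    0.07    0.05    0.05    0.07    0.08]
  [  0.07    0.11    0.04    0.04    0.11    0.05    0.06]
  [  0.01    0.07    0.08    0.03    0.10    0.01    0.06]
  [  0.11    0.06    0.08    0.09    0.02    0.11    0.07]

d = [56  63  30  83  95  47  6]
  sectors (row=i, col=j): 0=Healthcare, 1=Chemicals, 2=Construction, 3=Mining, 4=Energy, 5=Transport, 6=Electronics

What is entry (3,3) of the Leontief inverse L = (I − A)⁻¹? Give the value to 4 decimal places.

Form M = I − A:
  [  0.96   -0.03   -0.07   -0.11   -0.09   -0.04   -0.05]
  [ -0.05    0.90   -0.05   -0.05   -0.08   -0.05   -0.05]
  [ -0.04   -0.05    0.90   -0.09   -0.05   -0.11   -0.02]
  [ -0.06   -0.04   -0.07    0.95   -0.05   -0.07   -0.08]
  [ -0.07   -0.11   -0.04   -0.04    0.89   -0.05   -0.06]
  [ -0.01   -0.07   -0.08   -0.03   -0.10    0.99   -0.06]
  [ -0.11   -0.06   -0.08   -0.09   -0.02   -0.11    0.93]
Leontief inverse L = M⁻¹:
  [  1.0833    0.0812    0.1240    0.1594    0.1451    0.0907    0.0942]
  [  0.0923    1.1548    0.1021    0.0988    0.1375    0.0976    0.0929]
  [  0.0794    0.1034    1.1587    0.1402    0.1097    0.1598    0.0642]
  [  0.1013    0.0892    0.1244    1.1005    0.1032    0.1190    0.1219]
  [  0.1182    0.1725    0.0972    0.0950    1.1758    0.1024    0.1083]
  [  0.0485    0.1182    0.1248    0.0722    0.1473    1.0550    0.0954]
  [  0.1590    0.1193    0.1498    0.1544    0.0882    0.1693    1.1233]
Total output x = L · d:
  x_0 = 1.0833·56 + 0.0812·63 + 0.1240·30 + 0.1594·83 + 0.1451·95 + 0.0907·47 + 0.0942·6 = 101.3388
  x_1 = 0.0923·56 + 1.1548·63 + 0.1021·30 + 0.0988·83 + 0.1375·95 + 0.0976·47 + 0.0929·6 = 107.3925
  x_2 = 0.0794·56 + 0.1034·63 + 1.1587·30 + 0.1402·83 + 0.1097·95 + 0.1598·47 + 0.0642·6 = 75.6687
  x_3 = 0.1013·56 + 0.0892·63 + 0.1244·30 + 1.1005·83 + 0.1032·95 + 0.1190·47 + 0.1219·6 = 122.4975
  x_4 = 0.1182·56 + 0.1725·63 + 0.0972·30 + 0.0950·83 + 1.1758·95 + 0.1024·47 + 0.1083·6 = 145.4428
  x_5 = 0.0485·56 + 0.1182·63 + 0.1248·30 + 0.0722·83 + 0.1473·95 + 1.0550·47 + 0.0954·6 = 84.0521
  x_6 = 0.1590·56 + 0.1193·63 + 0.1498·30 + 0.1544·83 + 0.0882·95 + 0.1693·47 + 1.1233·6 = 56.7996

L[3,3] = 1.1005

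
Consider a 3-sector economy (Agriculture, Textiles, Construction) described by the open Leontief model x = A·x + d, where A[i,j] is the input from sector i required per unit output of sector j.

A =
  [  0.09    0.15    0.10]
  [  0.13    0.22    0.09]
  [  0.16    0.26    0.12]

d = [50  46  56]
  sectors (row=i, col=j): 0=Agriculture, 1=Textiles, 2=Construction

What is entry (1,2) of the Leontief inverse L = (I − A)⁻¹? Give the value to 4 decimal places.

Form M = I − A:
  [  0.91   -0.15   -0.10]
  [ -0.13    0.78   -0.09]
  [ -0.16   -0.26    0.88]
Leontief inverse L = M⁻¹:
  [  1.1669    0.2781    0.1610]
  [  0.2267    1.3813    0.1670]
  [  0.2792    0.4587    1.2150]
Total output x = L · d:
  x_0 = 1.1669·50 + 0.2781·46 + 0.1610·56 = 80.1584
  x_1 = 0.2267·50 + 1.3813·46 + 0.1670·56 = 84.2299
  x_2 = 0.2792·50 + 0.4587·46 + 1.2150·56 = 103.0967

L[1,2] = 0.1670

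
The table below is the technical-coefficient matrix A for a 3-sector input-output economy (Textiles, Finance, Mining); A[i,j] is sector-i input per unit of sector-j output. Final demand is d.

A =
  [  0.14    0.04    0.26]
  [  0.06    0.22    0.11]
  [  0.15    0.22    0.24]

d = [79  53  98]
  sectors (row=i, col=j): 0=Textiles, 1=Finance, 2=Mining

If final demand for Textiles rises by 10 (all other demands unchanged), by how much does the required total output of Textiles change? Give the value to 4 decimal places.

12.5613

Form M = I − A:
  [  0.86   -0.04   -0.26]
  [ -0.06    0.78   -0.11]
  [ -0.15   -0.22    0.76]
Leontief inverse L = M⁻¹:
  [  1.2561    0.1935    0.4577]
  [  0.1372    1.3578    0.2434]
  [  0.2876    0.4312    1.4766]
Total output x = L · d:
  x_0 = 1.2561·79 + 0.1935·53 + 0.4577·98 = 154.3494
  x_1 = 0.1372·79 + 1.3578·53 + 0.2434·98 = 106.6569
  x_2 = 0.2876·79 + 0.4312·53 + 1.4766·98 = 190.2854
Δx_0 = L[0,0] · Δd_0 = 1.2561 · 10 = 12.5613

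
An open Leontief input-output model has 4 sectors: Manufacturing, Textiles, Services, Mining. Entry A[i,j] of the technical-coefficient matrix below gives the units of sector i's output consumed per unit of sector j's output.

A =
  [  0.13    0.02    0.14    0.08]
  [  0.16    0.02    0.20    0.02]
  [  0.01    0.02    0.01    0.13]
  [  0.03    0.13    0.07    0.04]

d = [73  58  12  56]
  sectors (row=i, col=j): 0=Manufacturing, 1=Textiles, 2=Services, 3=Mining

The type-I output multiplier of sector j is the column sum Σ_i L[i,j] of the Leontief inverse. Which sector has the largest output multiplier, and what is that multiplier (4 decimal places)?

Form M = I − A:
  [  0.87   -0.02   -0.14   -0.08]
  [ -0.16    0.98   -0.20   -0.02]
  [ -0.01   -0.02    0.99   -0.13]
  [ -0.03   -0.13   -0.07    0.96]
Leontief inverse L = M⁻¹:
  [  1.1638    0.0437    0.1821    0.1225]
  [  0.1963    1.0388    0.2426    0.0709]
  [  0.0242    0.0405    1.0318    0.1426]
  [  0.0647    0.1450    0.1138    1.0655]
Total output x = L · d:
  x_0 = 1.1638·73 + 0.0437·58 + 0.1821·12 + 0.1225·56 = 96.5398
  x_1 = 0.1963·73 + 1.0388·58 + 0.2426·12 + 0.0709·56 = 81.4550
  x_2 = 0.0242·73 + 0.0405·58 + 1.0318·12 + 0.1426·56 = 24.4808
  x_3 = 0.0647·73 + 0.1450·58 + 0.1138·12 + 1.0655·56 = 74.1656
Output multipliers (column sums of L):
  Manufacturing: 1.4490
  Textiles: 1.2679
  Services: 1.5702
  Mining: 1.4015

Services (1.5702)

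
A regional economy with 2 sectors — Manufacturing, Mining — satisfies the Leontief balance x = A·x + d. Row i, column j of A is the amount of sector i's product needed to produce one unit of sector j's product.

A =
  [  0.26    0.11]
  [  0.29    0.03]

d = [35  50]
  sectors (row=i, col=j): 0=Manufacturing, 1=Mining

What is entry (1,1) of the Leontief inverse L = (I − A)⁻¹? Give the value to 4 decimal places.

Form M = I − A:
  [  0.74   -0.11]
  [ -0.29    0.97]
Leontief inverse L = M⁻¹:
  [  1.4142    0.1604]
  [  0.4228    1.0789]
Total output x = L · d:
  x_0 = 1.4142·35 + 0.1604·50 = 57.5157
  x_1 = 0.4228·35 + 1.0789·50 = 68.7418

L[1,1] = 1.0789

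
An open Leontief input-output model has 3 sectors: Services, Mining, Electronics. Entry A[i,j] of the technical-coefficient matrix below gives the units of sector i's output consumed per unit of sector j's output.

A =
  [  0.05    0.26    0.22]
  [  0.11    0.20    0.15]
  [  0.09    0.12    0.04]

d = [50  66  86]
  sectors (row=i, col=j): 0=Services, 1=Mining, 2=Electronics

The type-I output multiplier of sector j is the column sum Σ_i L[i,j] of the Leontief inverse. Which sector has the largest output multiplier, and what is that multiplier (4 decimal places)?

Form M = I − A:
  [  0.95   -0.26   -0.22]
  [ -0.11    0.80   -0.15]
  [ -0.09   -0.12    0.96]
Leontief inverse L = M⁻¹:
  [  1.1316    0.4164    0.3244]
  [  0.1797    1.3461    0.2515]
  [  0.1285    0.2073    1.1035]
Total output x = L · d:
  x_0 = 1.1316·50 + 0.4164·66 + 0.3244·86 = 111.9600
  x_1 = 0.1797·50 + 1.3461·66 + 0.2515·86 = 119.4593
  x_2 = 0.1285·50 + 0.2073·66 + 1.1035·86 = 115.0120
Output multipliers (column sums of L):
  Services: 1.4398
  Mining: 1.9699
  Electronics: 1.6794

Mining (1.9699)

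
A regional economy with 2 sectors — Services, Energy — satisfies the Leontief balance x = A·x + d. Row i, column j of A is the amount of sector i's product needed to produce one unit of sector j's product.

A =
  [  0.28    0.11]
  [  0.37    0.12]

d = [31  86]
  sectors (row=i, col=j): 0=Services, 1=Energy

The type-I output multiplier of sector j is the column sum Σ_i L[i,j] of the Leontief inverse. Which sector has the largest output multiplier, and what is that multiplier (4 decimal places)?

Services (2.1083)

Form M = I − A:
  [  0.72   -0.11]
  [ -0.37    0.88]
Leontief inverse L = M⁻¹:
  [  1.4842    0.1855]
  [  0.6241    1.2144]
Total output x = L · d:
  x_0 = 1.4842·31 + 0.1855·86 = 61.9666
  x_1 = 0.6241·31 + 1.2144·86 = 123.7814
Output multipliers (column sums of L):
  Services: 2.1083
  Energy: 1.3999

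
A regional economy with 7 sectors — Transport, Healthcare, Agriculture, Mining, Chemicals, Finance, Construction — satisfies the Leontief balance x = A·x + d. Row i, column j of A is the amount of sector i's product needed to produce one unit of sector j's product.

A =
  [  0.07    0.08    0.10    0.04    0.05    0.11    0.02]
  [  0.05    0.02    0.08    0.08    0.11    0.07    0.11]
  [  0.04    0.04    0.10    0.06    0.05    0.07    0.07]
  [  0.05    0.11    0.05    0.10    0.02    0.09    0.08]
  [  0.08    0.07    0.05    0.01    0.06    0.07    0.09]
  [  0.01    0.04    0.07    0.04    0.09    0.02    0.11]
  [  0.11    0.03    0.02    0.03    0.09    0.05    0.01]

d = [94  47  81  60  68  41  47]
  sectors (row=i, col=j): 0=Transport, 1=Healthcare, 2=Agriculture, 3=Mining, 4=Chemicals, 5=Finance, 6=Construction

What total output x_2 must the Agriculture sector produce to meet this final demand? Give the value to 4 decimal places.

Form M = I − A:
  [  0.93   -0.08   -0.10   -0.04   -0.05   -0.11   -0.02]
  [ -0.05    0.98   -0.08   -0.08   -0.11   -0.07   -0.11]
  [ -0.04   -0.04    0.90   -0.06   -0.05   -0.07   -0.07]
  [ -0.05   -0.11   -0.05    0.90   -0.02   -0.09   -0.08]
  [ -0.08   -0.07   -0.05   -0.01    0.94   -0.07   -0.09]
  [ -0.01   -0.04   -0.07   -0.04   -0.09    0.98   -0.11]
  [ -0.11   -0.03   -0.02   -0.03   -0.09   -0.05    0.99]
Leontief inverse L = M⁻¹:
  [  1.1140    0.1237    0.1600    0.0824    0.1076    0.1648    0.0823]
  [  0.1063    1.0711    0.1372    0.1224    0.1697    0.1303    0.1707]
  [  0.0835    0.0806    1.1506    0.0981    0.1003    0.1197    0.1223]
  [  0.1007    0.1580    0.1084    1.1492    0.0821    0.1491    0.1442]
  [  0.1262    0.1081    0.1004    0.0443    1.1144    0.1199    0.1399]
  [  0.0537    0.0745    0.1102    0.0702    0.1354    1.0636    0.1533]
  [  0.1459    0.0662    0.0632    0.0572    0.1298    0.0938    1.0517]
Total output x = L · d:
  x_0 = 1.1140·94 + 0.1237·47 + 0.1600·81 + 0.0824·60 + 0.1076·68 + 0.1648·41 + 0.0823·47 = 146.3741
  x_1 = 0.1063·94 + 1.0711·47 + 0.1372·81 + 0.1224·60 + 0.1697·68 + 0.1303·41 + 0.1707·47 = 103.6897
  x_2 = 0.0835·94 + 0.0806·47 + 1.1506·81 + 0.0981·60 + 0.1003·68 + 0.1197·41 + 0.1223·47 = 128.2025
  x_3 = 0.1007·94 + 0.1580·47 + 0.1084·81 + 1.1492·60 + 0.0821·68 + 0.1491·41 + 0.1442·47 = 113.0974
  x_4 = 0.1262·94 + 0.1081·47 + 0.1004·81 + 0.0443·60 + 1.1144·68 + 0.1199·41 + 0.1399·47 = 115.0028
  x_5 = 0.0537·94 + 0.0745·47 + 0.1102·81 + 0.0702·60 + 0.1354·68 + 1.0636·41 + 0.1533·47 = 81.7168
  x_6 = 0.1459·94 + 0.0662·47 + 0.0632·81 + 0.0572·60 + 0.1298·68 + 0.0938·41 + 1.0517·47 = 87.4797

128.2025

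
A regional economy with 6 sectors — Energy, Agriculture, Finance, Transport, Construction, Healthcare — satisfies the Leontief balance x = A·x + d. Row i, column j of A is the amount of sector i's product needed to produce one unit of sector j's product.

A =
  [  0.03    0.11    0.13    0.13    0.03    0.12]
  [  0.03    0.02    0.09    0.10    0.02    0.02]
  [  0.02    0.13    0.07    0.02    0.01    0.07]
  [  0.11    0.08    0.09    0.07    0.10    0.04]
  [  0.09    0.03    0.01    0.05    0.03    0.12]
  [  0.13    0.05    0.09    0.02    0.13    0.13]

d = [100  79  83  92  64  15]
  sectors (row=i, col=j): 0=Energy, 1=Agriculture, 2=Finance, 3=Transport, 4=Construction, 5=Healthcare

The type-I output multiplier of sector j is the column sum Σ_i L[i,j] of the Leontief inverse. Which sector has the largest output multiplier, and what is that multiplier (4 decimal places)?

Healthcare (1.8642)

Form M = I − A:
  [  0.97   -0.11   -0.13   -0.13   -0.03   -0.12]
  [ -0.03    0.98   -0.09   -0.10   -0.02   -0.02]
  [ -0.02   -0.13    0.93   -0.02   -0.01   -0.07]
  [ -0.11   -0.08   -0.09    0.93   -0.10   -0.04]
  [ -0.09   -0.03   -0.01   -0.05    0.97   -0.12]
  [ -0.13   -0.05   -0.09   -0.02   -0.13    0.87]
Leontief inverse L = M⁻¹:
  [  1.0953    0.1780    0.2078    0.1854    0.0845    0.1921]
  [  0.0618    1.0593    0.1295    0.1290    0.0458    0.0555]
  [  0.0520    0.1646    1.1145    0.0532    0.0365    0.1081]
  [  0.1631    0.1411    0.1576    1.1265    0.1404    0.1096]
  [  0.1368    0.0729    0.0635    0.0897    1.0703    0.1774]
  [  0.1968    0.1187    0.1669    0.0799    0.1822    1.2215]
Total output x = L · d:
  x_0 = 1.0953·100 + 0.1780·79 + 0.2078·83 + 0.1854·92 + 0.0845·64 + 0.1921·15 = 166.1914
  x_1 = 0.0618·100 + 1.0593·79 + 0.1295·83 + 0.1290·92 + 0.0458·64 + 0.0555·15 = 116.2381
  x_2 = 0.0520·100 + 0.1646·79 + 1.1145·83 + 0.0532·92 + 0.0365·64 + 0.1081·15 = 119.5581
  x_3 = 0.1631·100 + 0.1411·79 + 0.1576·83 + 1.1265·92 + 0.1404·64 + 0.1096·15 = 154.7992
  x_4 = 0.1368·100 + 0.0729·79 + 0.0635·83 + 0.0897·92 + 1.0703·64 + 0.1774·15 = 104.1329
  x_5 = 0.1968·100 + 0.1187·79 + 0.1669·83 + 0.0799·92 + 0.1822·64 + 1.2215·15 = 80.2417
Output multipliers (column sums of L):
  Energy: 1.7057
  Agriculture: 1.7346
  Finance: 1.8398
  Transport: 1.6637
  Construction: 1.5598
  Healthcare: 1.8642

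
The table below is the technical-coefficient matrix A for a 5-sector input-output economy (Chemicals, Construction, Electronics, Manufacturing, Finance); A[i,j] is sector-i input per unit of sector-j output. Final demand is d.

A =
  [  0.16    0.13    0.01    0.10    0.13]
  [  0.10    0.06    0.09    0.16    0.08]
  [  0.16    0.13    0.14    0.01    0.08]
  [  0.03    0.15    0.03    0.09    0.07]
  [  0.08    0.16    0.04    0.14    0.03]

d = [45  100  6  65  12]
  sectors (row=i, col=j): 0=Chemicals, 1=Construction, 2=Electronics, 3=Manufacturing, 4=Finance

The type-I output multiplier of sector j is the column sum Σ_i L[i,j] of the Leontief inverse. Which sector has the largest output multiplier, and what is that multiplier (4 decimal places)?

Form M = I − A:
  [  0.84   -0.13   -0.01   -0.10   -0.13]
  [ -0.10    0.94   -0.09   -0.16   -0.08]
  [ -0.16   -0.13    0.86   -0.01   -0.08]
  [ -0.03   -0.15   -0.03    0.91   -0.07]
  [ -0.08   -0.16   -0.04   -0.14    0.97]
Leontief inverse L = M⁻¹:
  [  1.2593    0.2524    0.0583    0.2157    0.2100]
  [  0.1904    1.1759    0.1412    0.2527    0.1524]
  [  0.2791    0.2514    1.2040    0.1136    0.1656]
  [  0.0944    0.2303    0.0717    1.1693    0.1219]
  [  0.1604    0.2584    0.0881    0.2329    1.0978]
Total output x = L · d:
  x_0 = 1.2593·45 + 0.2524·100 + 0.0583·6 + 0.2157·65 + 0.2100·12 = 98.8007
  x_1 = 0.1904·45 + 1.1759·100 + 0.1412·6 + 0.2527·65 + 0.1524·12 = 145.2639
  x_2 = 0.2791·45 + 0.2514·100 + 1.2040·6 + 0.1136·65 + 0.1656·12 = 54.2980
  x_3 = 0.0944·45 + 0.2303·100 + 0.0717·6 + 1.1693·65 + 0.1219·12 = 105.1820
  x_4 = 0.1604·45 + 0.2584·100 + 0.0881·6 + 0.2329·65 + 1.0978·12 = 61.9007
Output multipliers (column sums of L):
  Chemicals: 1.9837
  Construction: 2.1685
  Electronics: 1.5633
  Manufacturing: 1.9842
  Finance: 1.7478

Construction (2.1685)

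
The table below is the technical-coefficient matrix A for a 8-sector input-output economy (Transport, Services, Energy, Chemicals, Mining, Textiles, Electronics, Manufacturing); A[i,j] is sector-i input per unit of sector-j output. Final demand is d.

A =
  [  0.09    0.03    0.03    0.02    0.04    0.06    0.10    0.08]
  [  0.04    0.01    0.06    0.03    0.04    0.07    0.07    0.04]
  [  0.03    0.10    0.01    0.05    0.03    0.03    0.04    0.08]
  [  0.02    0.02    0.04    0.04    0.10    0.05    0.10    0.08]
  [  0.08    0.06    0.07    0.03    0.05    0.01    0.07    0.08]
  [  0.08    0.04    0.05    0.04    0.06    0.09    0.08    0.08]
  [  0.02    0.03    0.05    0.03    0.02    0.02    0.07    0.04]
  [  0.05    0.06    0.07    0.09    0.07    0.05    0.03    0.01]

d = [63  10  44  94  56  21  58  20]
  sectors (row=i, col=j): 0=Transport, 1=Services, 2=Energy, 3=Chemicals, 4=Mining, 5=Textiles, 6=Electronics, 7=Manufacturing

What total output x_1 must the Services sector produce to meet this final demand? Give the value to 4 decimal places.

Form M = I − A:
  [  0.91   -0.03   -0.03   -0.02   -0.04   -0.06   -0.10   -0.08]
  [ -0.04    0.99   -0.06   -0.03   -0.04   -0.07   -0.07   -0.04]
  [ -0.03   -0.10    0.99   -0.05   -0.03   -0.03   -0.04   -0.08]
  [ -0.02   -0.02   -0.04    0.96   -0.10   -0.05   -0.10   -0.08]
  [ -0.08   -0.06   -0.07   -0.03    0.95   -0.01   -0.07   -0.08]
  [ -0.08   -0.04   -0.05   -0.04   -0.06    0.91   -0.08   -0.08]
  [ -0.02   -0.03   -0.05   -0.03   -0.02   -0.02    0.93   -0.04]
  [ -0.05   -0.06   -0.07   -0.09   -0.07   -0.05   -0.03    0.99]
Leontief inverse L = M⁻¹:
  [  1.1302    0.0626    0.0668    0.0517    0.0761    0.0953    0.1526    0.1234]
  [  0.0712    1.0386    0.0883    0.0555    0.0696    0.0980    0.1118    0.0774]
  [  0.0605    0.1243    1.0423    0.0772    0.0628    0.0609    0.0826    0.1137]
  [  0.0579    0.0550    0.0786    1.0727    0.1376    0.0812    0.1504    0.1237]
  [  0.1176    0.0941    0.1055    0.0619    1.0857    0.0432    0.1203    0.1229]
  [  0.1273    0.0792    0.0929    0.0773    0.1040    1.1322    0.1415    0.1329]
  [  0.0407    0.0510    0.0716    0.0498    0.0419    0.0400    1.1006    0.0662]
  [  0.0869    0.0921    0.1039    0.1187    0.1083    0.0839    0.0830    1.0577]
Total output x = L · d:
  x_0 = 1.1302·63 + 0.0626·10 + 0.0668·44 + 0.0517·94 + 0.0761·56 + 0.0953·21 + 0.1526·58 + 0.1234·20 = 97.2057
  x_1 = 0.0712·63 + 1.0386·10 + 0.0883·44 + 0.0555·94 + 0.0696·56 + 0.0980·21 + 0.1118·58 + 0.0774·20 = 37.9695
  x_2 = 0.0605·63 + 0.1243·10 + 1.0423·44 + 0.0772·94 + 0.0628·56 + 0.0609·21 + 0.0826·58 + 0.1137·20 = 70.0298
  x_3 = 0.0579·63 + 0.0550·10 + 0.0786·44 + 1.0727·94 + 0.1376·56 + 0.0812·21 + 0.1504·58 + 0.1237·20 = 129.0948
  x_4 = 0.1176·63 + 0.0941·10 + 0.1055·44 + 0.0619·94 + 1.0857·56 + 0.0432·21 + 0.1203·58 + 0.1229·20 = 89.9553
  x_5 = 0.1273·63 + 0.0792·10 + 0.0929·44 + 0.0773·94 + 0.1040·56 + 1.1322·21 + 0.1415·58 + 0.1329·20 = 60.6287
  x_6 = 0.0407·63 + 0.0510·10 + 0.0716·44 + 0.0498·94 + 0.0419·56 + 0.0400·21 + 1.1006·58 + 0.0662·20 = 79.2540
  x_7 = 0.0869·63 + 0.0921·10 + 0.1039·44 + 0.1187·94 + 0.1083·56 + 0.0839·21 + 0.0830·58 + 1.0577·20 = 55.9242

37.9695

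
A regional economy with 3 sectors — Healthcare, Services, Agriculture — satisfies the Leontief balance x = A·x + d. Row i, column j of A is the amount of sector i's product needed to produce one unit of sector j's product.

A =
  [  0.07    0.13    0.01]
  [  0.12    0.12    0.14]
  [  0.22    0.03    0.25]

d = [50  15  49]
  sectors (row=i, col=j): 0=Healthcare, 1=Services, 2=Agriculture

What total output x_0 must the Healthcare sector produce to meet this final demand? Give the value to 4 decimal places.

Form M = I − A:
  [  0.93   -0.13   -0.01]
  [ -0.12    0.88   -0.14]
  [ -0.22   -0.03    0.75]
Leontief inverse L = M⁻¹:
  [  1.1074    0.1651    0.0456]
  [  0.2040    1.1741    0.2219]
  [  0.3330    0.0954    1.3556]
Total output x = L · d:
  x_0 = 1.1074·50 + 0.1651·15 + 0.0456·49 = 60.0792
  x_1 = 0.2040·50 + 1.1741·15 + 0.2219·49 = 38.6819
  x_2 = 0.3330·50 + 0.0954·15 + 1.3556·49 = 84.5038

60.0792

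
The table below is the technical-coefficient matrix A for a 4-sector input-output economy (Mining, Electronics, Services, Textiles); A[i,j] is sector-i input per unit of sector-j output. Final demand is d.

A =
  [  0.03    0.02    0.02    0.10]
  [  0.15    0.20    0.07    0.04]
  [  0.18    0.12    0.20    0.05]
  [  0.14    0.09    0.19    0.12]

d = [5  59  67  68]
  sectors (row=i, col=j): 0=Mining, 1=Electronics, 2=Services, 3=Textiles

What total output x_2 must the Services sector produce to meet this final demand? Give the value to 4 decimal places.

Form M = I − A:
  [  0.97   -0.02   -0.02   -0.10]
  [ -0.15    0.80   -0.07   -0.04]
  [ -0.18   -0.12    0.80   -0.05]
  [ -0.14   -0.09   -0.19    0.88]
Leontief inverse L = M⁻¹:
  [  1.0684    0.0502    0.0613    0.1272]
  [  0.2388    1.2876    0.1409    0.0937]
  [  0.2923    0.2161    1.3040    0.1171]
  [  0.2575    0.1863    0.3057    1.1915]
Total output x = L · d:
  x_0 = 1.0684·5 + 0.0502·59 + 0.0613·67 + 0.1272·68 = 21.0606
  x_1 = 0.2388·5 + 1.2876·59 + 0.1409·67 + 0.0937·68 = 92.9733
  x_2 = 0.2923·5 + 0.2161·59 + 1.3040·67 + 0.1171·68 = 109.5461
  x_3 = 0.2575·5 + 0.1863·59 + 0.3057·67 + 1.1915·68 = 113.7839

109.5461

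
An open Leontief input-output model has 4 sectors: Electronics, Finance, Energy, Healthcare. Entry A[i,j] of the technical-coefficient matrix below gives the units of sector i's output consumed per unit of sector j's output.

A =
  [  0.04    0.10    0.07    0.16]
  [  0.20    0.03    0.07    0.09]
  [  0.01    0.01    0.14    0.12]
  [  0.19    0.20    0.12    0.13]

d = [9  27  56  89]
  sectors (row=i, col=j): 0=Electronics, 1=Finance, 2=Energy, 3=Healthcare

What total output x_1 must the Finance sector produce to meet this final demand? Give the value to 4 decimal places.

Form M = I − A:
  [  0.96   -0.10   -0.07   -0.16]
  [ -0.20    0.97   -0.07   -0.09]
  [ -0.01   -0.01    0.86   -0.12]
  [ -0.19   -0.20   -0.12    0.87]
Leontief inverse L = M⁻¹:
  [  1.1263    0.1678    0.1393    0.2437]
  [  0.2658    1.0971    0.1362    0.1812]
  [  0.0602    0.0561    1.1977    0.1821]
  [  0.3154    0.2966    0.2269    1.2694]
Total output x = L · d:
  x_0 = 1.1263·9 + 0.1678·27 + 0.1393·56 + 0.2437·89 = 44.1614
  x_1 = 0.2658·9 + 1.0971·27 + 0.1362·56 + 0.1812·89 = 55.7663
  x_2 = 0.0602·9 + 0.0561·27 + 1.1977·56 + 0.1821·89 = 85.3293
  x_3 = 0.3154·9 + 0.2966·27 + 0.2269·56 + 1.2694·89 = 136.5327

55.7663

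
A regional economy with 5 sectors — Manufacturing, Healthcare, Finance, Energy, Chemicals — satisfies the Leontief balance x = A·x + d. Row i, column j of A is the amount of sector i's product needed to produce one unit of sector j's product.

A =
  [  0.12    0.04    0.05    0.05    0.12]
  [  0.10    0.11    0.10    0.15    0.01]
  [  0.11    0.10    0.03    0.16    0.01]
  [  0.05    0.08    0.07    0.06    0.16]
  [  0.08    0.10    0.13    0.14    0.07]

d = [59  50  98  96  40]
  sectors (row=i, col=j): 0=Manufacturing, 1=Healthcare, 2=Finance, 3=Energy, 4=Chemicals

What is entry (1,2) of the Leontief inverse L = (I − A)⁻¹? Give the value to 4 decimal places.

L[1,2] = 0.1579

Form M = I − A:
  [  0.88   -0.04   -0.05   -0.05   -0.12]
  [ -0.10    0.89   -0.10   -0.15   -0.01]
  [ -0.11   -0.10    0.97   -0.16   -0.01]
  [ -0.05   -0.08   -0.07    0.94   -0.16]
  [ -0.08   -0.10   -0.13   -0.14    0.93]
Leontief inverse L = M⁻¹:
  [  1.1830    0.0955    0.1032    0.1219    0.1758]
  [  0.1742    1.1791    0.1579    0.2358    0.0774]
  [  0.1733    0.1586    1.0829    0.2301    0.0753]
  [  0.1183    0.1478    0.1331    1.1485    0.2159]
  [  0.1625    0.1794    0.1973    0.2409    1.1417]
Total output x = L · d:
  x_0 = 1.1830·59 + 0.0955·50 + 0.1032·98 + 0.1219·96 + 0.1758·40 = 103.4144
  x_1 = 0.1742·59 + 1.1791·50 + 0.1579·98 + 0.2358·96 + 0.0774·40 = 110.4413
  x_2 = 0.1733·59 + 0.1586·50 + 1.0829·98 + 0.2301·96 + 0.0753·40 = 149.3777
  x_3 = 0.1183·59 + 0.1478·50 + 0.1331·98 + 1.1485·96 + 0.2159·40 = 146.3112
  x_4 = 0.1625·59 + 0.1794·50 + 0.1973·98 + 0.2409·96 + 1.1417·40 = 106.6881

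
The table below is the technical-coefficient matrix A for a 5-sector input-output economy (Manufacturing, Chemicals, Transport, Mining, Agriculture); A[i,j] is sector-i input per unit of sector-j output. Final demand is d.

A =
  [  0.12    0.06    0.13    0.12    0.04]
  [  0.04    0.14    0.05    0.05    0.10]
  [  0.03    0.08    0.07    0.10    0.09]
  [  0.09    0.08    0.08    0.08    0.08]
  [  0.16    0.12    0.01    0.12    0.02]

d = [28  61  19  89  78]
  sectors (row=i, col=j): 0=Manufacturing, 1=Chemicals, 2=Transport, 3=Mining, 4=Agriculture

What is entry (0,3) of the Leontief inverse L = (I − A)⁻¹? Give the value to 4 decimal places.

L[0,3] = 0.1950

Form M = I − A:
  [  0.88   -0.06   -0.13   -0.12   -0.04]
  [ -0.04    0.86   -0.05   -0.05   -0.10]
  [ -0.03   -0.08    0.93   -0.10   -0.09]
  [ -0.09   -0.08   -0.08    0.92   -0.08]
  [ -0.16   -0.12   -0.01   -0.12    0.98]
Leontief inverse L = M⁻¹:
  [  1.1861    0.1319    0.1907    0.1950    0.0953]
  [  0.0950    1.2077    0.0889    0.1065    0.1440]
  [  0.0844    0.1422    1.1096    0.1567    0.1326]
  [  0.1512    0.1467    0.1289    1.1452    0.1265]
  [  0.2247    0.1888    0.0691    0.1867    1.0704]
Total output x = L · d:
  x_0 = 1.1861·28 + 0.1319·61 + 0.1907·19 + 0.1950·89 + 0.0953·78 = 69.6766
  x_1 = 0.0950·28 + 1.2077·61 + 0.0889·19 + 0.1065·89 + 0.1440·78 = 98.7227
  x_2 = 0.0844·28 + 0.1422·61 + 1.1096·19 + 0.1567·89 + 0.1326·78 = 56.4091
  x_3 = 0.1512·28 + 0.1467·61 + 0.1289·19 + 1.1452·89 + 0.1265·78 = 127.4132
  x_4 = 0.2247·28 + 0.1888·61 + 0.0691·19 + 0.1867·89 + 1.0704·78 = 119.2333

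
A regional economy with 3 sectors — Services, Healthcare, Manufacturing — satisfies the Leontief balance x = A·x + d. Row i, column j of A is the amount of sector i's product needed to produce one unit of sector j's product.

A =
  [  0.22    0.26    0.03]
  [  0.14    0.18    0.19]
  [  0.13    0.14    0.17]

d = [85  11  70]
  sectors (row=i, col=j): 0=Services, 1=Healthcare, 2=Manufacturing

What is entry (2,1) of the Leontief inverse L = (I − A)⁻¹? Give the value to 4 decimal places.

L[2,1] = 0.3044

Form M = I − A:
  [  0.78   -0.26   -0.03]
  [ -0.14    0.82   -0.19]
  [ -0.13   -0.14    0.83]
Leontief inverse L = M⁻¹:
  [  1.3924    0.4684    0.1575]
  [  0.3000    1.3700    0.3245]
  [  0.2687    0.3044    1.2842]
Total output x = L · d:
  x_0 = 1.3924·85 + 0.4684·11 + 0.1575·70 = 134.5327
  x_1 = 0.3000·85 + 1.3700·11 + 0.3245·70 = 63.2808
  x_2 = 0.2687·85 + 0.3044·11 + 1.2842·70 = 116.0826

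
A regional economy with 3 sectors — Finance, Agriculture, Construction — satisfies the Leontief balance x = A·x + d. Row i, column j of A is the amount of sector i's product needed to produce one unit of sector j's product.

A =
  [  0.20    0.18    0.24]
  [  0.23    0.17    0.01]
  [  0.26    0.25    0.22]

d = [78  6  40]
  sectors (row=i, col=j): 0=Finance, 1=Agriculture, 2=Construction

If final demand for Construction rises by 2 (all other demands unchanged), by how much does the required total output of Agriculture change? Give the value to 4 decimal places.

0.3027

Form M = I − A:
  [  0.80   -0.18   -0.24]
  [ -0.23    0.83   -0.01]
  [ -0.26   -0.25    0.78]
Leontief inverse L = M⁻¹:
  [  1.5444    0.4799    0.4814]
  [  0.4359    1.3449    0.1514]
  [  0.6545    0.5910    1.4910]
Total output x = L · d:
  x_0 = 1.5444·78 + 0.4799·6 + 0.4814·40 = 142.5986
  x_1 = 0.4359·78 + 1.3449·6 + 0.1514·40 = 48.1205
  x_2 = 0.6545·78 + 0.5910·6 + 1.4910·40 = 114.2382
Δx_1 = L[1,2] · Δd_2 = 0.1514 · 2 = 0.3027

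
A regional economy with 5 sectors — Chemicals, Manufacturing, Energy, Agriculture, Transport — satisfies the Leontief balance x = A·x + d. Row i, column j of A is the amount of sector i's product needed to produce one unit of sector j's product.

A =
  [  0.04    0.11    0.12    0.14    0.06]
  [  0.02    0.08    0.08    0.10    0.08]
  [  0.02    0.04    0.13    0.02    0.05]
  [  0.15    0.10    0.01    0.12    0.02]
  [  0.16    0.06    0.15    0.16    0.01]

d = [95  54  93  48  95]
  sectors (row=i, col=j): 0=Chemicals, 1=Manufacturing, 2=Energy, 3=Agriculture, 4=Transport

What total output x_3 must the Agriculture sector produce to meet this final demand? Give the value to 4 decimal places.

Form M = I − A:
  [  0.96   -0.11   -0.12   -0.14   -0.06]
  [ -0.02    0.92   -0.08   -0.10   -0.08]
  [ -0.02   -0.04    0.87   -0.02   -0.05]
  [ -0.15   -0.10   -0.01    0.88   -0.02]
  [ -0.16   -0.06   -0.15   -0.16    0.99]
Leontief inverse L = M⁻¹:
  [  1.0983    0.1689    0.1857    0.2152    0.0939]
  [  0.0689    1.1253    0.1329    0.1610    0.1051]
  [  0.0457    0.0669    1.1743    0.0540    0.0686]
  [  0.2006    0.1604    0.0653    1.1976    0.0526]
  [  0.2210    0.1316    0.2265    0.2463    1.0505]
Total output x = L · d:
  x_0 = 1.0983·95 + 0.1689·54 + 0.1857·93 + 0.2152·48 + 0.0939·95 = 149.9899
  x_1 = 0.0689·95 + 1.1253·54 + 0.1329·93 + 0.1610·48 + 0.1051·95 = 97.3827
  x_2 = 0.0457·95 + 0.0669·54 + 1.1743·93 + 0.0540·48 + 0.0686·95 = 126.2760
  x_3 = 0.2006·95 + 0.1604·54 + 0.0653·93 + 1.1976·48 + 0.0526·95 = 96.2675
  x_4 = 0.2210·95 + 0.1316·54 + 0.2265·93 + 0.2463·48 + 1.0505·95 = 160.7935

96.2675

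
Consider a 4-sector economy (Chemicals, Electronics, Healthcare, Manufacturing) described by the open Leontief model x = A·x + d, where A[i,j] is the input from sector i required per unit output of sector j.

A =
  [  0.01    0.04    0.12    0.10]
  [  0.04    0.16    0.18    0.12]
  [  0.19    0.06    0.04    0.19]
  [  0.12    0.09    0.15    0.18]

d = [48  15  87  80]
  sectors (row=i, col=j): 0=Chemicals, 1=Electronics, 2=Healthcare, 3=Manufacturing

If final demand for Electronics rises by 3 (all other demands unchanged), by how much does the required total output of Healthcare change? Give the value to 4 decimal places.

Form M = I − A:
  [  0.99   -0.04   -0.12   -0.10]
  [ -0.04    0.84   -0.18   -0.12]
  [ -0.19   -0.06    0.96   -0.19]
  [ -0.12   -0.09   -0.15    0.82]
Leontief inverse L = M⁻¹:
  [  1.0700    0.0834    0.1781    0.1840]
  [  0.1390    1.2466    0.2929    0.2672]
  [  0.2640    0.1286    1.1483    0.3171]
  [  0.2201    0.1725    0.2683    1.3338]
Total output x = L · d:
  x_0 = 1.0700·48 + 0.0834·15 + 0.1781·87 + 0.1840·80 = 82.8216
  x_1 = 0.1390·48 + 1.2466·15 + 0.2929·87 + 0.2672·80 = 72.2300
  x_2 = 0.2640·48 + 0.1286·15 + 1.1483·87 + 0.3171·80 = 139.8719
  x_3 = 0.2201·48 + 0.1725·15 + 0.2683·87 + 1.3338·80 = 143.1952
Δx_2 = L[2,1] · Δd_1 = 0.1286 · 3 = 0.3857

0.3857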